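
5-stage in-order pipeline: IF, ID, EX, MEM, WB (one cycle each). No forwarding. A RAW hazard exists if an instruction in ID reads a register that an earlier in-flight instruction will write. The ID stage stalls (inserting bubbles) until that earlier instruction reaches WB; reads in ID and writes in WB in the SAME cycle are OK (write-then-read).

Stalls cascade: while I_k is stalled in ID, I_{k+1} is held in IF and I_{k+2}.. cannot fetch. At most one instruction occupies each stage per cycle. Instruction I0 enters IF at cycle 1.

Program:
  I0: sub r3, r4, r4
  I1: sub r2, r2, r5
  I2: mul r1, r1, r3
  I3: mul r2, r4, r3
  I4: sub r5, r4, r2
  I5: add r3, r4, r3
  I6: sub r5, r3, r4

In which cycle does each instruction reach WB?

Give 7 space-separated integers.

I0 sub r3 <- r4,r4: IF@1 ID@2 stall=0 (-) EX@3 MEM@4 WB@5
I1 sub r2 <- r2,r5: IF@2 ID@3 stall=0 (-) EX@4 MEM@5 WB@6
I2 mul r1 <- r1,r3: IF@3 ID@4 stall=1 (RAW on I0.r3 (WB@5)) EX@6 MEM@7 WB@8
I3 mul r2 <- r4,r3: IF@4 ID@6 stall=0 (-) EX@7 MEM@8 WB@9
I4 sub r5 <- r4,r2: IF@6 ID@7 stall=2 (RAW on I3.r2 (WB@9)) EX@10 MEM@11 WB@12
I5 add r3 <- r4,r3: IF@7 ID@10 stall=0 (-) EX@11 MEM@12 WB@13
I6 sub r5 <- r3,r4: IF@10 ID@11 stall=2 (RAW on I5.r3 (WB@13)) EX@14 MEM@15 WB@16

Answer: 5 6 8 9 12 13 16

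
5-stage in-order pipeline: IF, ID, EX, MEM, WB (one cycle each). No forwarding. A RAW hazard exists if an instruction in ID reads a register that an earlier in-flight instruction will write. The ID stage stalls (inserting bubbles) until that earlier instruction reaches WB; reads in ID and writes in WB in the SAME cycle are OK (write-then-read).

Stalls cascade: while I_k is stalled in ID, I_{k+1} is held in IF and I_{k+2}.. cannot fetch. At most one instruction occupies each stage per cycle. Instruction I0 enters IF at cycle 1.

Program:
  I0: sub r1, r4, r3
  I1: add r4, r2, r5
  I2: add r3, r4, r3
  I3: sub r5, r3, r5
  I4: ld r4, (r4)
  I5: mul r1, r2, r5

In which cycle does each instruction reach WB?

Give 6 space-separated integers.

Answer: 5 6 9 12 13 15

Derivation:
I0 sub r1 <- r4,r3: IF@1 ID@2 stall=0 (-) EX@3 MEM@4 WB@5
I1 add r4 <- r2,r5: IF@2 ID@3 stall=0 (-) EX@4 MEM@5 WB@6
I2 add r3 <- r4,r3: IF@3 ID@4 stall=2 (RAW on I1.r4 (WB@6)) EX@7 MEM@8 WB@9
I3 sub r5 <- r3,r5: IF@4 ID@7 stall=2 (RAW on I2.r3 (WB@9)) EX@10 MEM@11 WB@12
I4 ld r4 <- r4: IF@7 ID@10 stall=0 (-) EX@11 MEM@12 WB@13
I5 mul r1 <- r2,r5: IF@10 ID@11 stall=1 (RAW on I3.r5 (WB@12)) EX@13 MEM@14 WB@15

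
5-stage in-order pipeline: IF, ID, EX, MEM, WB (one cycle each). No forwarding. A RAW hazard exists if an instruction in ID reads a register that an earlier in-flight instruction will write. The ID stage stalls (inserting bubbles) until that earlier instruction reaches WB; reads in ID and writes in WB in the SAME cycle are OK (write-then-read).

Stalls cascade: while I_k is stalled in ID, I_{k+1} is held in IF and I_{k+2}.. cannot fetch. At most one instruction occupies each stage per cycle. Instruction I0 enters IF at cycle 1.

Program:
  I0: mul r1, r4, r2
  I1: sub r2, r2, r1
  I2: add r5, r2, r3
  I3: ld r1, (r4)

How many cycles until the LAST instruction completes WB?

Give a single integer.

I0 mul r1 <- r4,r2: IF@1 ID@2 stall=0 (-) EX@3 MEM@4 WB@5
I1 sub r2 <- r2,r1: IF@2 ID@3 stall=2 (RAW on I0.r1 (WB@5)) EX@6 MEM@7 WB@8
I2 add r5 <- r2,r3: IF@3 ID@6 stall=2 (RAW on I1.r2 (WB@8)) EX@9 MEM@10 WB@11
I3 ld r1 <- r4: IF@6 ID@9 stall=0 (-) EX@10 MEM@11 WB@12

Answer: 12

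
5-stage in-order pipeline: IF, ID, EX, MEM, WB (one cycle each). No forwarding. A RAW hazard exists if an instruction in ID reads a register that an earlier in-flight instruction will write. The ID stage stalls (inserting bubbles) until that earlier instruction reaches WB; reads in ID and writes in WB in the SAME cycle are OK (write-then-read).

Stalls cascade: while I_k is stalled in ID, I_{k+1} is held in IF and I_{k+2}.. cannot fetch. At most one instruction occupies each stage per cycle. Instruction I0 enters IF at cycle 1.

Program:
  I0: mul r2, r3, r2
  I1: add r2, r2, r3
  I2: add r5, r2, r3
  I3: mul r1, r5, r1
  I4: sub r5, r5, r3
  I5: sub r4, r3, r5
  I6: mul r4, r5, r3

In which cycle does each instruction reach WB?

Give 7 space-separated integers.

I0 mul r2 <- r3,r2: IF@1 ID@2 stall=0 (-) EX@3 MEM@4 WB@5
I1 add r2 <- r2,r3: IF@2 ID@3 stall=2 (RAW on I0.r2 (WB@5)) EX@6 MEM@7 WB@8
I2 add r5 <- r2,r3: IF@3 ID@6 stall=2 (RAW on I1.r2 (WB@8)) EX@9 MEM@10 WB@11
I3 mul r1 <- r5,r1: IF@6 ID@9 stall=2 (RAW on I2.r5 (WB@11)) EX@12 MEM@13 WB@14
I4 sub r5 <- r5,r3: IF@9 ID@12 stall=0 (-) EX@13 MEM@14 WB@15
I5 sub r4 <- r3,r5: IF@12 ID@13 stall=2 (RAW on I4.r5 (WB@15)) EX@16 MEM@17 WB@18
I6 mul r4 <- r5,r3: IF@13 ID@16 stall=0 (-) EX@17 MEM@18 WB@19

Answer: 5 8 11 14 15 18 19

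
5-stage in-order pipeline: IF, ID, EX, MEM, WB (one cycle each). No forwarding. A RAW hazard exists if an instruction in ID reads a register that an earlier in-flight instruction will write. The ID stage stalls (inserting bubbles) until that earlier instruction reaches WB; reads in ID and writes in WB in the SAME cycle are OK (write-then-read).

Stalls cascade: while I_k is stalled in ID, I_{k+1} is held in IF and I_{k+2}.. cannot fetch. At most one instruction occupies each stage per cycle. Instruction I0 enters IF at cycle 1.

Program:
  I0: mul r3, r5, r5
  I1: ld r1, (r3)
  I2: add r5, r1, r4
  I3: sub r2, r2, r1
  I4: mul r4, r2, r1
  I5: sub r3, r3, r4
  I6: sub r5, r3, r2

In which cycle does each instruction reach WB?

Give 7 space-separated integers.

Answer: 5 8 11 12 15 18 21

Derivation:
I0 mul r3 <- r5,r5: IF@1 ID@2 stall=0 (-) EX@3 MEM@4 WB@5
I1 ld r1 <- r3: IF@2 ID@3 stall=2 (RAW on I0.r3 (WB@5)) EX@6 MEM@7 WB@8
I2 add r5 <- r1,r4: IF@3 ID@6 stall=2 (RAW on I1.r1 (WB@8)) EX@9 MEM@10 WB@11
I3 sub r2 <- r2,r1: IF@6 ID@9 stall=0 (-) EX@10 MEM@11 WB@12
I4 mul r4 <- r2,r1: IF@9 ID@10 stall=2 (RAW on I3.r2 (WB@12)) EX@13 MEM@14 WB@15
I5 sub r3 <- r3,r4: IF@10 ID@13 stall=2 (RAW on I4.r4 (WB@15)) EX@16 MEM@17 WB@18
I6 sub r5 <- r3,r2: IF@13 ID@16 stall=2 (RAW on I5.r3 (WB@18)) EX@19 MEM@20 WB@21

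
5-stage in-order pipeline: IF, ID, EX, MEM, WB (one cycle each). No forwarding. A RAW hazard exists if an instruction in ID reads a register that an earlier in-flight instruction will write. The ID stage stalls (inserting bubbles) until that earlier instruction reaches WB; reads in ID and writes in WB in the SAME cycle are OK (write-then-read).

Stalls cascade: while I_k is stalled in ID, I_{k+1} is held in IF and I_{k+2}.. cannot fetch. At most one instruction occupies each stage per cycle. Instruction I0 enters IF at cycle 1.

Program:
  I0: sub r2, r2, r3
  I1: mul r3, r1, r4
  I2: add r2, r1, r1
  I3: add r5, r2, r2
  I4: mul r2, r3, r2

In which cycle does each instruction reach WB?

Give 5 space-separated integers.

Answer: 5 6 7 10 11

Derivation:
I0 sub r2 <- r2,r3: IF@1 ID@2 stall=0 (-) EX@3 MEM@4 WB@5
I1 mul r3 <- r1,r4: IF@2 ID@3 stall=0 (-) EX@4 MEM@5 WB@6
I2 add r2 <- r1,r1: IF@3 ID@4 stall=0 (-) EX@5 MEM@6 WB@7
I3 add r5 <- r2,r2: IF@4 ID@5 stall=2 (RAW on I2.r2 (WB@7)) EX@8 MEM@9 WB@10
I4 mul r2 <- r3,r2: IF@5 ID@8 stall=0 (-) EX@9 MEM@10 WB@11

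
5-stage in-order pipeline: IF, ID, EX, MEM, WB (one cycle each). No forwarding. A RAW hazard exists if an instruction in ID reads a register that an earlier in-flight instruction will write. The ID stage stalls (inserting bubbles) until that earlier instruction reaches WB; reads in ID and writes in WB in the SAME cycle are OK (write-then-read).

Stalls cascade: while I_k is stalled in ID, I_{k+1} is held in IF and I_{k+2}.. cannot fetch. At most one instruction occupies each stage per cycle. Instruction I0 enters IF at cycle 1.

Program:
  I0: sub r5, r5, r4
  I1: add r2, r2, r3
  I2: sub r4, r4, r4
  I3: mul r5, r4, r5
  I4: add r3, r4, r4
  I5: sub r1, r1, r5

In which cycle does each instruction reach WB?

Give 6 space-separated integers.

I0 sub r5 <- r5,r4: IF@1 ID@2 stall=0 (-) EX@3 MEM@4 WB@5
I1 add r2 <- r2,r3: IF@2 ID@3 stall=0 (-) EX@4 MEM@5 WB@6
I2 sub r4 <- r4,r4: IF@3 ID@4 stall=0 (-) EX@5 MEM@6 WB@7
I3 mul r5 <- r4,r5: IF@4 ID@5 stall=2 (RAW on I2.r4 (WB@7)) EX@8 MEM@9 WB@10
I4 add r3 <- r4,r4: IF@5 ID@8 stall=0 (-) EX@9 MEM@10 WB@11
I5 sub r1 <- r1,r5: IF@8 ID@9 stall=1 (RAW on I3.r5 (WB@10)) EX@11 MEM@12 WB@13

Answer: 5 6 7 10 11 13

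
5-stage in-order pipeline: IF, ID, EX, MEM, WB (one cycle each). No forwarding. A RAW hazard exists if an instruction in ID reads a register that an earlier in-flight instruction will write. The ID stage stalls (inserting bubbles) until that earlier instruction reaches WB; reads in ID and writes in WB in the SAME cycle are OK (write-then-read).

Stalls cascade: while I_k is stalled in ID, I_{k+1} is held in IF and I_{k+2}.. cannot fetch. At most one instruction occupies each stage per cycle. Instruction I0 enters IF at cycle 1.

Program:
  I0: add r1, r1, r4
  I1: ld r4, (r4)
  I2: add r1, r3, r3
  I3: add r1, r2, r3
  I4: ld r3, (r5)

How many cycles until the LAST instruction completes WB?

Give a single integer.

I0 add r1 <- r1,r4: IF@1 ID@2 stall=0 (-) EX@3 MEM@4 WB@5
I1 ld r4 <- r4: IF@2 ID@3 stall=0 (-) EX@4 MEM@5 WB@6
I2 add r1 <- r3,r3: IF@3 ID@4 stall=0 (-) EX@5 MEM@6 WB@7
I3 add r1 <- r2,r3: IF@4 ID@5 stall=0 (-) EX@6 MEM@7 WB@8
I4 ld r3 <- r5: IF@5 ID@6 stall=0 (-) EX@7 MEM@8 WB@9

Answer: 9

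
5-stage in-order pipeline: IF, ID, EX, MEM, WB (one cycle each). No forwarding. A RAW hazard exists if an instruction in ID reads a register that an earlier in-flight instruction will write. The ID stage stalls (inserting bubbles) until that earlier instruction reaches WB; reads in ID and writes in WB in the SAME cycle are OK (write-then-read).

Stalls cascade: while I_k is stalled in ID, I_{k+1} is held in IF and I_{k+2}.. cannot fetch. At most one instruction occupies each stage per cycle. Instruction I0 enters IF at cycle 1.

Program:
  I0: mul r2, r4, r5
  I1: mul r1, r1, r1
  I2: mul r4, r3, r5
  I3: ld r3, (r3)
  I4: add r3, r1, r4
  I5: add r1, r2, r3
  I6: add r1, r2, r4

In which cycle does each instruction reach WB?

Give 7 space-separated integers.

Answer: 5 6 7 8 10 13 14

Derivation:
I0 mul r2 <- r4,r5: IF@1 ID@2 stall=0 (-) EX@3 MEM@4 WB@5
I1 mul r1 <- r1,r1: IF@2 ID@3 stall=0 (-) EX@4 MEM@5 WB@6
I2 mul r4 <- r3,r5: IF@3 ID@4 stall=0 (-) EX@5 MEM@6 WB@7
I3 ld r3 <- r3: IF@4 ID@5 stall=0 (-) EX@6 MEM@7 WB@8
I4 add r3 <- r1,r4: IF@5 ID@6 stall=1 (RAW on I2.r4 (WB@7)) EX@8 MEM@9 WB@10
I5 add r1 <- r2,r3: IF@6 ID@8 stall=2 (RAW on I4.r3 (WB@10)) EX@11 MEM@12 WB@13
I6 add r1 <- r2,r4: IF@8 ID@11 stall=0 (-) EX@12 MEM@13 WB@14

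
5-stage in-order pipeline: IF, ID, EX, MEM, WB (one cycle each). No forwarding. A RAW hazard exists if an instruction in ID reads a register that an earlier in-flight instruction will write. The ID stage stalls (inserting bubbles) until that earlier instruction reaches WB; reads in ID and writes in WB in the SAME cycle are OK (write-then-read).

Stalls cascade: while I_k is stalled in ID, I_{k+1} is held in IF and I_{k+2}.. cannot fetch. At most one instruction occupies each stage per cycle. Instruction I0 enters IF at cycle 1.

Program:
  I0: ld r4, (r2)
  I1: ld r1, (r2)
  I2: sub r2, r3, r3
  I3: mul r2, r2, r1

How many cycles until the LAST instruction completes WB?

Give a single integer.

Answer: 10

Derivation:
I0 ld r4 <- r2: IF@1 ID@2 stall=0 (-) EX@3 MEM@4 WB@5
I1 ld r1 <- r2: IF@2 ID@3 stall=0 (-) EX@4 MEM@5 WB@6
I2 sub r2 <- r3,r3: IF@3 ID@4 stall=0 (-) EX@5 MEM@6 WB@7
I3 mul r2 <- r2,r1: IF@4 ID@5 stall=2 (RAW on I2.r2 (WB@7)) EX@8 MEM@9 WB@10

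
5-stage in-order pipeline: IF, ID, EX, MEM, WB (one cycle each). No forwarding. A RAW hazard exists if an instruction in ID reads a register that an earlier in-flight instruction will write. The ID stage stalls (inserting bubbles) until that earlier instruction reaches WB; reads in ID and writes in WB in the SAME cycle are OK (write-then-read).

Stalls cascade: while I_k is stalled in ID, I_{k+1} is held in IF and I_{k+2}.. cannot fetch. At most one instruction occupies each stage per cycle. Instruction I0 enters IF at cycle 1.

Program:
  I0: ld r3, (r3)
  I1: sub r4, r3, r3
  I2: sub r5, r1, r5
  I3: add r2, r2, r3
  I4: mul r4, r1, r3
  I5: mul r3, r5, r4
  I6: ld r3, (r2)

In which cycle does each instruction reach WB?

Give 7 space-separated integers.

Answer: 5 8 9 10 11 14 15

Derivation:
I0 ld r3 <- r3: IF@1 ID@2 stall=0 (-) EX@3 MEM@4 WB@5
I1 sub r4 <- r3,r3: IF@2 ID@3 stall=2 (RAW on I0.r3 (WB@5)) EX@6 MEM@7 WB@8
I2 sub r5 <- r1,r5: IF@3 ID@6 stall=0 (-) EX@7 MEM@8 WB@9
I3 add r2 <- r2,r3: IF@6 ID@7 stall=0 (-) EX@8 MEM@9 WB@10
I4 mul r4 <- r1,r3: IF@7 ID@8 stall=0 (-) EX@9 MEM@10 WB@11
I5 mul r3 <- r5,r4: IF@8 ID@9 stall=2 (RAW on I4.r4 (WB@11)) EX@12 MEM@13 WB@14
I6 ld r3 <- r2: IF@9 ID@12 stall=0 (-) EX@13 MEM@14 WB@15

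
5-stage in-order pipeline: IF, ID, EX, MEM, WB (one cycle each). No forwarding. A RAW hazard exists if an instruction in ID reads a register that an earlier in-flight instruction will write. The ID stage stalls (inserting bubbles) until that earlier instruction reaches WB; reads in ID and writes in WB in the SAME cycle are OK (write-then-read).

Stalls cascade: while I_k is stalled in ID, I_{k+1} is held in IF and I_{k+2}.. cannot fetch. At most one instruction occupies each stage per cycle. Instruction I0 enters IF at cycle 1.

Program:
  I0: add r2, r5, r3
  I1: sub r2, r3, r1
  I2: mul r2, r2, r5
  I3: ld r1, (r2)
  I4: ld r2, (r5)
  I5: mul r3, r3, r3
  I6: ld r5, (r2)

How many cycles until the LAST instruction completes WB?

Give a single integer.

I0 add r2 <- r5,r3: IF@1 ID@2 stall=0 (-) EX@3 MEM@4 WB@5
I1 sub r2 <- r3,r1: IF@2 ID@3 stall=0 (-) EX@4 MEM@5 WB@6
I2 mul r2 <- r2,r5: IF@3 ID@4 stall=2 (RAW on I1.r2 (WB@6)) EX@7 MEM@8 WB@9
I3 ld r1 <- r2: IF@4 ID@7 stall=2 (RAW on I2.r2 (WB@9)) EX@10 MEM@11 WB@12
I4 ld r2 <- r5: IF@7 ID@10 stall=0 (-) EX@11 MEM@12 WB@13
I5 mul r3 <- r3,r3: IF@10 ID@11 stall=0 (-) EX@12 MEM@13 WB@14
I6 ld r5 <- r2: IF@11 ID@12 stall=1 (RAW on I4.r2 (WB@13)) EX@14 MEM@15 WB@16

Answer: 16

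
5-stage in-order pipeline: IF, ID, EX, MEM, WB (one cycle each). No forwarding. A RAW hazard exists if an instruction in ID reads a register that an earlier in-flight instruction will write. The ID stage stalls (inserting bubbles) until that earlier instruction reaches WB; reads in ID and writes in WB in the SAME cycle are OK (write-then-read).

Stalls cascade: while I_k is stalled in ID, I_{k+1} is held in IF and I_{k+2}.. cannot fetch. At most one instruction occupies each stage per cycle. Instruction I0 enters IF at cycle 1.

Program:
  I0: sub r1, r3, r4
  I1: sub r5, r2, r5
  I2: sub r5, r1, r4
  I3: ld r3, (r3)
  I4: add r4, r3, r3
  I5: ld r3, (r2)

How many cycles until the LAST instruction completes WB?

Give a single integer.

Answer: 13

Derivation:
I0 sub r1 <- r3,r4: IF@1 ID@2 stall=0 (-) EX@3 MEM@4 WB@5
I1 sub r5 <- r2,r5: IF@2 ID@3 stall=0 (-) EX@4 MEM@5 WB@6
I2 sub r5 <- r1,r4: IF@3 ID@4 stall=1 (RAW on I0.r1 (WB@5)) EX@6 MEM@7 WB@8
I3 ld r3 <- r3: IF@4 ID@6 stall=0 (-) EX@7 MEM@8 WB@9
I4 add r4 <- r3,r3: IF@6 ID@7 stall=2 (RAW on I3.r3 (WB@9)) EX@10 MEM@11 WB@12
I5 ld r3 <- r2: IF@7 ID@10 stall=0 (-) EX@11 MEM@12 WB@13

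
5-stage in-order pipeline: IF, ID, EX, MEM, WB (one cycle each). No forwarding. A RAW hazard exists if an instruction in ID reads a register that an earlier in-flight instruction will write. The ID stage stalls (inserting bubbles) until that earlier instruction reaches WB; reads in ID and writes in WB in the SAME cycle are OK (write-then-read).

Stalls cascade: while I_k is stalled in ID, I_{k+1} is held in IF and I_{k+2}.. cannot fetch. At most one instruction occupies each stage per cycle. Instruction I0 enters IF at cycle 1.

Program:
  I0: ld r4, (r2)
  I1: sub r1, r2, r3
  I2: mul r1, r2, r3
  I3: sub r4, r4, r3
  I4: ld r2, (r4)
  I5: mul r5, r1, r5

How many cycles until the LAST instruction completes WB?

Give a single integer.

I0 ld r4 <- r2: IF@1 ID@2 stall=0 (-) EX@3 MEM@4 WB@5
I1 sub r1 <- r2,r3: IF@2 ID@3 stall=0 (-) EX@4 MEM@5 WB@6
I2 mul r1 <- r2,r3: IF@3 ID@4 stall=0 (-) EX@5 MEM@6 WB@7
I3 sub r4 <- r4,r3: IF@4 ID@5 stall=0 (-) EX@6 MEM@7 WB@8
I4 ld r2 <- r4: IF@5 ID@6 stall=2 (RAW on I3.r4 (WB@8)) EX@9 MEM@10 WB@11
I5 mul r5 <- r1,r5: IF@6 ID@9 stall=0 (-) EX@10 MEM@11 WB@12

Answer: 12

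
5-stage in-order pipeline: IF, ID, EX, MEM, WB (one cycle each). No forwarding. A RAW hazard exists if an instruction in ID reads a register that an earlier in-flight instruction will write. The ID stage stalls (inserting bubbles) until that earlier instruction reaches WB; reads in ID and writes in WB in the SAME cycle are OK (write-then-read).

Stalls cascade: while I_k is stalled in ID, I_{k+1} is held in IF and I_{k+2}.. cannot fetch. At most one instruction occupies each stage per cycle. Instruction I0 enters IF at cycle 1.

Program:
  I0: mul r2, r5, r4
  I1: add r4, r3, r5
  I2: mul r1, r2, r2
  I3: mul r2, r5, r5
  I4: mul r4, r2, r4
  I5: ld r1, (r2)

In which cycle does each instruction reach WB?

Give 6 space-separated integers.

I0 mul r2 <- r5,r4: IF@1 ID@2 stall=0 (-) EX@3 MEM@4 WB@5
I1 add r4 <- r3,r5: IF@2 ID@3 stall=0 (-) EX@4 MEM@5 WB@6
I2 mul r1 <- r2,r2: IF@3 ID@4 stall=1 (RAW on I0.r2 (WB@5)) EX@6 MEM@7 WB@8
I3 mul r2 <- r5,r5: IF@4 ID@6 stall=0 (-) EX@7 MEM@8 WB@9
I4 mul r4 <- r2,r4: IF@6 ID@7 stall=2 (RAW on I3.r2 (WB@9)) EX@10 MEM@11 WB@12
I5 ld r1 <- r2: IF@7 ID@10 stall=0 (-) EX@11 MEM@12 WB@13

Answer: 5 6 8 9 12 13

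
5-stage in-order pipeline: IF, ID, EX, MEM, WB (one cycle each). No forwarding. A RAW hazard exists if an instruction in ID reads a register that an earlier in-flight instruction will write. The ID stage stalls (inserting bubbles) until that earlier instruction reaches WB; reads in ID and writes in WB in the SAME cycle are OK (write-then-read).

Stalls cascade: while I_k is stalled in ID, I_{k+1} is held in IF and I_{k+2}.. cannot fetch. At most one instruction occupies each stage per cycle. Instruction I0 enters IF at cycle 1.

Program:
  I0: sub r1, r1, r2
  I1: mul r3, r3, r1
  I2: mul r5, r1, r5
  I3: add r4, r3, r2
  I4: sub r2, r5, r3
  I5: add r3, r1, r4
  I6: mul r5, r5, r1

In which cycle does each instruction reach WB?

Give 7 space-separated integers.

I0 sub r1 <- r1,r2: IF@1 ID@2 stall=0 (-) EX@3 MEM@4 WB@5
I1 mul r3 <- r3,r1: IF@2 ID@3 stall=2 (RAW on I0.r1 (WB@5)) EX@6 MEM@7 WB@8
I2 mul r5 <- r1,r5: IF@3 ID@6 stall=0 (-) EX@7 MEM@8 WB@9
I3 add r4 <- r3,r2: IF@6 ID@7 stall=1 (RAW on I1.r3 (WB@8)) EX@9 MEM@10 WB@11
I4 sub r2 <- r5,r3: IF@7 ID@9 stall=0 (-) EX@10 MEM@11 WB@12
I5 add r3 <- r1,r4: IF@9 ID@10 stall=1 (RAW on I3.r4 (WB@11)) EX@12 MEM@13 WB@14
I6 mul r5 <- r5,r1: IF@10 ID@12 stall=0 (-) EX@13 MEM@14 WB@15

Answer: 5 8 9 11 12 14 15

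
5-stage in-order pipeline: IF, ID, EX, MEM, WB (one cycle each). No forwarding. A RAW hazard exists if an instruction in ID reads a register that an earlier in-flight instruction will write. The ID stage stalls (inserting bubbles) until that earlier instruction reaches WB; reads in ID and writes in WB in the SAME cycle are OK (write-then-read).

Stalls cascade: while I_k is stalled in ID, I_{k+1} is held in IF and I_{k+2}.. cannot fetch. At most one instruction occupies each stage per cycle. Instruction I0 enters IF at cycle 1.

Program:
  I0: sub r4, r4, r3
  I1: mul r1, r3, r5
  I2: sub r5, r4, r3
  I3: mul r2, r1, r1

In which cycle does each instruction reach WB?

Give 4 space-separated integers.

Answer: 5 6 8 9

Derivation:
I0 sub r4 <- r4,r3: IF@1 ID@2 stall=0 (-) EX@3 MEM@4 WB@5
I1 mul r1 <- r3,r5: IF@2 ID@3 stall=0 (-) EX@4 MEM@5 WB@6
I2 sub r5 <- r4,r3: IF@3 ID@4 stall=1 (RAW on I0.r4 (WB@5)) EX@6 MEM@7 WB@8
I3 mul r2 <- r1,r1: IF@4 ID@6 stall=0 (-) EX@7 MEM@8 WB@9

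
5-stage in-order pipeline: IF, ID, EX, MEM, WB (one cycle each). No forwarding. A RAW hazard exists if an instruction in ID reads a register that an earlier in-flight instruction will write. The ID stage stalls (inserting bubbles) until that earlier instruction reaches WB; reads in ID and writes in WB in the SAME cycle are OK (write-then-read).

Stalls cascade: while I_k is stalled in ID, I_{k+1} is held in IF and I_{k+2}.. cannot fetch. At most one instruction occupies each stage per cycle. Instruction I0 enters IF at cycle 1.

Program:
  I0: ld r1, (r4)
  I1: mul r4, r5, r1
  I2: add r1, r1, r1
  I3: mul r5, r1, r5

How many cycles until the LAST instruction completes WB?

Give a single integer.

Answer: 12

Derivation:
I0 ld r1 <- r4: IF@1 ID@2 stall=0 (-) EX@3 MEM@4 WB@5
I1 mul r4 <- r5,r1: IF@2 ID@3 stall=2 (RAW on I0.r1 (WB@5)) EX@6 MEM@7 WB@8
I2 add r1 <- r1,r1: IF@3 ID@6 stall=0 (-) EX@7 MEM@8 WB@9
I3 mul r5 <- r1,r5: IF@6 ID@7 stall=2 (RAW on I2.r1 (WB@9)) EX@10 MEM@11 WB@12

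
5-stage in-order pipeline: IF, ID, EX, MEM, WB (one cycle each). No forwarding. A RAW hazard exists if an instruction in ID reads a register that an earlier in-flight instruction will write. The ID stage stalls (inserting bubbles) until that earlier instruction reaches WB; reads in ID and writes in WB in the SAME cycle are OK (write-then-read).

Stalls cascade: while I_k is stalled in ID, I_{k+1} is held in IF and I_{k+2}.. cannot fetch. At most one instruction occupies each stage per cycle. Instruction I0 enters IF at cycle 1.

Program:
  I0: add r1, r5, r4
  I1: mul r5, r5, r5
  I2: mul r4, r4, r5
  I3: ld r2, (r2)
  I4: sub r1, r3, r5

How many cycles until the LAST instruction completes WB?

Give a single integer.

I0 add r1 <- r5,r4: IF@1 ID@2 stall=0 (-) EX@3 MEM@4 WB@5
I1 mul r5 <- r5,r5: IF@2 ID@3 stall=0 (-) EX@4 MEM@5 WB@6
I2 mul r4 <- r4,r5: IF@3 ID@4 stall=2 (RAW on I1.r5 (WB@6)) EX@7 MEM@8 WB@9
I3 ld r2 <- r2: IF@4 ID@7 stall=0 (-) EX@8 MEM@9 WB@10
I4 sub r1 <- r3,r5: IF@7 ID@8 stall=0 (-) EX@9 MEM@10 WB@11

Answer: 11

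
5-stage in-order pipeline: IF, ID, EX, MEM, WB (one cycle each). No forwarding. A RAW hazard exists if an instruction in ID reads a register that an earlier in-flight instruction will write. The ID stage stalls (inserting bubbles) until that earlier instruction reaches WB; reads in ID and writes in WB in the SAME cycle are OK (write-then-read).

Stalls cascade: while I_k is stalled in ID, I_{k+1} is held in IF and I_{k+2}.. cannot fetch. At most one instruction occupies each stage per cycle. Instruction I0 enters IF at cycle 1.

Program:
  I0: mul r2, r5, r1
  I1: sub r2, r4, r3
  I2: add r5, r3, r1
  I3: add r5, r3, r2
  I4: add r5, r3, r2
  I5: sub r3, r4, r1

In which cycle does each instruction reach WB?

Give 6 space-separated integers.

I0 mul r2 <- r5,r1: IF@1 ID@2 stall=0 (-) EX@3 MEM@4 WB@5
I1 sub r2 <- r4,r3: IF@2 ID@3 stall=0 (-) EX@4 MEM@5 WB@6
I2 add r5 <- r3,r1: IF@3 ID@4 stall=0 (-) EX@5 MEM@6 WB@7
I3 add r5 <- r3,r2: IF@4 ID@5 stall=1 (RAW on I1.r2 (WB@6)) EX@7 MEM@8 WB@9
I4 add r5 <- r3,r2: IF@5 ID@7 stall=0 (-) EX@8 MEM@9 WB@10
I5 sub r3 <- r4,r1: IF@7 ID@8 stall=0 (-) EX@9 MEM@10 WB@11

Answer: 5 6 7 9 10 11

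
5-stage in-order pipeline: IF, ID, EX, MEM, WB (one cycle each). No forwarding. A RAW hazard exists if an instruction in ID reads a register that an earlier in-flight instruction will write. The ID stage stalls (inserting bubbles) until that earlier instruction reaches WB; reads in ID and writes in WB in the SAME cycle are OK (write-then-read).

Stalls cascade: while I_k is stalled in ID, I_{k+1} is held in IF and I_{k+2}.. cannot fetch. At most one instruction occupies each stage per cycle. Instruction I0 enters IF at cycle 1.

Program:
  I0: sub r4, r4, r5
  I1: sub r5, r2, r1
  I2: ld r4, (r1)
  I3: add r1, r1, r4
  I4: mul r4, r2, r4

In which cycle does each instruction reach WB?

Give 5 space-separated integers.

I0 sub r4 <- r4,r5: IF@1 ID@2 stall=0 (-) EX@3 MEM@4 WB@5
I1 sub r5 <- r2,r1: IF@2 ID@3 stall=0 (-) EX@4 MEM@5 WB@6
I2 ld r4 <- r1: IF@3 ID@4 stall=0 (-) EX@5 MEM@6 WB@7
I3 add r1 <- r1,r4: IF@4 ID@5 stall=2 (RAW on I2.r4 (WB@7)) EX@8 MEM@9 WB@10
I4 mul r4 <- r2,r4: IF@5 ID@8 stall=0 (-) EX@9 MEM@10 WB@11

Answer: 5 6 7 10 11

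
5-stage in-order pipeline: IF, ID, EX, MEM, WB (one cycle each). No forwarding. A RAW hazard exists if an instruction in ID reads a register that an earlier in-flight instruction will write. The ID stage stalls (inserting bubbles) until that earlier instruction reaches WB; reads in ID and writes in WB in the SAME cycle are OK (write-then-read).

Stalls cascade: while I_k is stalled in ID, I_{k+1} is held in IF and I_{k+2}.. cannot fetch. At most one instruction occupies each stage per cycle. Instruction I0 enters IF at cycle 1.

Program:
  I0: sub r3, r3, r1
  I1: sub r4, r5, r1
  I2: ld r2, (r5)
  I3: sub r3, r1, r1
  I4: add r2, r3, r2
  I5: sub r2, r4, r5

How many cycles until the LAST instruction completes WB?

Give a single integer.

I0 sub r3 <- r3,r1: IF@1 ID@2 stall=0 (-) EX@3 MEM@4 WB@5
I1 sub r4 <- r5,r1: IF@2 ID@3 stall=0 (-) EX@4 MEM@5 WB@6
I2 ld r2 <- r5: IF@3 ID@4 stall=0 (-) EX@5 MEM@6 WB@7
I3 sub r3 <- r1,r1: IF@4 ID@5 stall=0 (-) EX@6 MEM@7 WB@8
I4 add r2 <- r3,r2: IF@5 ID@6 stall=2 (RAW on I3.r3 (WB@8)) EX@9 MEM@10 WB@11
I5 sub r2 <- r4,r5: IF@6 ID@9 stall=0 (-) EX@10 MEM@11 WB@12

Answer: 12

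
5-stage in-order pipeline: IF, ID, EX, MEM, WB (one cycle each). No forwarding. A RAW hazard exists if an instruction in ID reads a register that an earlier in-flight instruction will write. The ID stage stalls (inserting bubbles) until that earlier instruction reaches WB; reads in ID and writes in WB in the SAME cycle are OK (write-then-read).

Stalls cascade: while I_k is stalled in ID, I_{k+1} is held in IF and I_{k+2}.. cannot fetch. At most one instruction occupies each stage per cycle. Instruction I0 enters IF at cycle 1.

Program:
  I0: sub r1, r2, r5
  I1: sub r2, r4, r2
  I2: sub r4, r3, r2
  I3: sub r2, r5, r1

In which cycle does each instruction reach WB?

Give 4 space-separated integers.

I0 sub r1 <- r2,r5: IF@1 ID@2 stall=0 (-) EX@3 MEM@4 WB@5
I1 sub r2 <- r4,r2: IF@2 ID@3 stall=0 (-) EX@4 MEM@5 WB@6
I2 sub r4 <- r3,r2: IF@3 ID@4 stall=2 (RAW on I1.r2 (WB@6)) EX@7 MEM@8 WB@9
I3 sub r2 <- r5,r1: IF@4 ID@7 stall=0 (-) EX@8 MEM@9 WB@10

Answer: 5 6 9 10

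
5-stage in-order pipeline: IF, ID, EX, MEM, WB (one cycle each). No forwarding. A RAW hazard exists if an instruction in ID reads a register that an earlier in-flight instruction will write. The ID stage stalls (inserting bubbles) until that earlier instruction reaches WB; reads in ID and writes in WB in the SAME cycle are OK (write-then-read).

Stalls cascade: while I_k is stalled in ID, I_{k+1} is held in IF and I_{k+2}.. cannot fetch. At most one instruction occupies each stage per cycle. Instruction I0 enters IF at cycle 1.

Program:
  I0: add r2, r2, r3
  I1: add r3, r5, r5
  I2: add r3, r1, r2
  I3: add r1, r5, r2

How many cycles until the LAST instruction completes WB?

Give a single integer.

I0 add r2 <- r2,r3: IF@1 ID@2 stall=0 (-) EX@3 MEM@4 WB@5
I1 add r3 <- r5,r5: IF@2 ID@3 stall=0 (-) EX@4 MEM@5 WB@6
I2 add r3 <- r1,r2: IF@3 ID@4 stall=1 (RAW on I0.r2 (WB@5)) EX@6 MEM@7 WB@8
I3 add r1 <- r5,r2: IF@4 ID@6 stall=0 (-) EX@7 MEM@8 WB@9

Answer: 9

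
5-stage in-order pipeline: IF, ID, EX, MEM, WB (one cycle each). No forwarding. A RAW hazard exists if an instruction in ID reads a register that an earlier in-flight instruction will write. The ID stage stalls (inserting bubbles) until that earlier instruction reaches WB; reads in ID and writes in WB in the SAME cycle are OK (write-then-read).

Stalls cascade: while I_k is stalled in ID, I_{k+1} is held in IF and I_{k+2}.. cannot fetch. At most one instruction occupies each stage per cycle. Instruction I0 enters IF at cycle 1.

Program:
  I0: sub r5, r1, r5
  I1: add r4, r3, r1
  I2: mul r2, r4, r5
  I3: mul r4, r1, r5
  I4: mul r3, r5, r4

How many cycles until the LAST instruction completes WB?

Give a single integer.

I0 sub r5 <- r1,r5: IF@1 ID@2 stall=0 (-) EX@3 MEM@4 WB@5
I1 add r4 <- r3,r1: IF@2 ID@3 stall=0 (-) EX@4 MEM@5 WB@6
I2 mul r2 <- r4,r5: IF@3 ID@4 stall=2 (RAW on I1.r4 (WB@6)) EX@7 MEM@8 WB@9
I3 mul r4 <- r1,r5: IF@4 ID@7 stall=0 (-) EX@8 MEM@9 WB@10
I4 mul r3 <- r5,r4: IF@7 ID@8 stall=2 (RAW on I3.r4 (WB@10)) EX@11 MEM@12 WB@13

Answer: 13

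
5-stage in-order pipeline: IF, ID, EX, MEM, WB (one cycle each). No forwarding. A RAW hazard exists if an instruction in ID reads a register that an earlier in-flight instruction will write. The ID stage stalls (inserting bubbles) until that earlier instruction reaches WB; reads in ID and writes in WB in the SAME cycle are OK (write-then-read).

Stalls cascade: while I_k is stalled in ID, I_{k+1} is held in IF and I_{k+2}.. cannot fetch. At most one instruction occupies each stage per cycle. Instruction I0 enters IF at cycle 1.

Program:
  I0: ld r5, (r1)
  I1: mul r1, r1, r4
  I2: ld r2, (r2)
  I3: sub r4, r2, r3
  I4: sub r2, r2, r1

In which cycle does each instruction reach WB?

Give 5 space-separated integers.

I0 ld r5 <- r1: IF@1 ID@2 stall=0 (-) EX@3 MEM@4 WB@5
I1 mul r1 <- r1,r4: IF@2 ID@3 stall=0 (-) EX@4 MEM@5 WB@6
I2 ld r2 <- r2: IF@3 ID@4 stall=0 (-) EX@5 MEM@6 WB@7
I3 sub r4 <- r2,r3: IF@4 ID@5 stall=2 (RAW on I2.r2 (WB@7)) EX@8 MEM@9 WB@10
I4 sub r2 <- r2,r1: IF@5 ID@8 stall=0 (-) EX@9 MEM@10 WB@11

Answer: 5 6 7 10 11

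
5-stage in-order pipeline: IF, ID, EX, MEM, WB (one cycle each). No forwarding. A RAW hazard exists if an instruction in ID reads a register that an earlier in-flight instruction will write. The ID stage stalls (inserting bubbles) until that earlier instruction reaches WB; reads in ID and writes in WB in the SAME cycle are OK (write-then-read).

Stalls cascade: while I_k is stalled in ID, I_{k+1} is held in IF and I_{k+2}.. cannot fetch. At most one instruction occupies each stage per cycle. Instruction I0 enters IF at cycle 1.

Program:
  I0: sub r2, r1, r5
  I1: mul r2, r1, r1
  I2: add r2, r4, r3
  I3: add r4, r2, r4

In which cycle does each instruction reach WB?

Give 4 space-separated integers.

Answer: 5 6 7 10

Derivation:
I0 sub r2 <- r1,r5: IF@1 ID@2 stall=0 (-) EX@3 MEM@4 WB@5
I1 mul r2 <- r1,r1: IF@2 ID@3 stall=0 (-) EX@4 MEM@5 WB@6
I2 add r2 <- r4,r3: IF@3 ID@4 stall=0 (-) EX@5 MEM@6 WB@7
I3 add r4 <- r2,r4: IF@4 ID@5 stall=2 (RAW on I2.r2 (WB@7)) EX@8 MEM@9 WB@10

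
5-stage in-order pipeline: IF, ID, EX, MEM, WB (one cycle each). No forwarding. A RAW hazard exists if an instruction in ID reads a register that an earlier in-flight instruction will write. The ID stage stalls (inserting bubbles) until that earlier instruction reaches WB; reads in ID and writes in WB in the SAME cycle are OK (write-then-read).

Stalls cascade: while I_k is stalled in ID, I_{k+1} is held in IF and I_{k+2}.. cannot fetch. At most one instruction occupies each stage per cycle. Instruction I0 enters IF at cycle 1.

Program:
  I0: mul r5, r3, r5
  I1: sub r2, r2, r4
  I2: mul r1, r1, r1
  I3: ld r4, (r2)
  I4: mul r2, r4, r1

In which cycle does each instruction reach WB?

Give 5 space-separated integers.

Answer: 5 6 7 9 12

Derivation:
I0 mul r5 <- r3,r5: IF@1 ID@2 stall=0 (-) EX@3 MEM@4 WB@5
I1 sub r2 <- r2,r4: IF@2 ID@3 stall=0 (-) EX@4 MEM@5 WB@6
I2 mul r1 <- r1,r1: IF@3 ID@4 stall=0 (-) EX@5 MEM@6 WB@7
I3 ld r4 <- r2: IF@4 ID@5 stall=1 (RAW on I1.r2 (WB@6)) EX@7 MEM@8 WB@9
I4 mul r2 <- r4,r1: IF@5 ID@7 stall=2 (RAW on I3.r4 (WB@9)) EX@10 MEM@11 WB@12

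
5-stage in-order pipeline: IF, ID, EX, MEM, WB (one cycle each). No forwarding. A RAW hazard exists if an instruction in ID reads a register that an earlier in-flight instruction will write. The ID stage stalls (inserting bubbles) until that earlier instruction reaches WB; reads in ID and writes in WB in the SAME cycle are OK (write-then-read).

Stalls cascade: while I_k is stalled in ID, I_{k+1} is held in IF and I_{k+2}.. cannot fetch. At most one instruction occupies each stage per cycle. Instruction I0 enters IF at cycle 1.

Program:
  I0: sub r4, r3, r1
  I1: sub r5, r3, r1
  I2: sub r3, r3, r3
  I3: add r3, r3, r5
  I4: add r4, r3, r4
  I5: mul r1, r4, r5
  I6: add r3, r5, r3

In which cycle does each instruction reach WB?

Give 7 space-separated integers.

I0 sub r4 <- r3,r1: IF@1 ID@2 stall=0 (-) EX@3 MEM@4 WB@5
I1 sub r5 <- r3,r1: IF@2 ID@3 stall=0 (-) EX@4 MEM@5 WB@6
I2 sub r3 <- r3,r3: IF@3 ID@4 stall=0 (-) EX@5 MEM@6 WB@7
I3 add r3 <- r3,r5: IF@4 ID@5 stall=2 (RAW on I2.r3 (WB@7)) EX@8 MEM@9 WB@10
I4 add r4 <- r3,r4: IF@5 ID@8 stall=2 (RAW on I3.r3 (WB@10)) EX@11 MEM@12 WB@13
I5 mul r1 <- r4,r5: IF@8 ID@11 stall=2 (RAW on I4.r4 (WB@13)) EX@14 MEM@15 WB@16
I6 add r3 <- r5,r3: IF@11 ID@14 stall=0 (-) EX@15 MEM@16 WB@17

Answer: 5 6 7 10 13 16 17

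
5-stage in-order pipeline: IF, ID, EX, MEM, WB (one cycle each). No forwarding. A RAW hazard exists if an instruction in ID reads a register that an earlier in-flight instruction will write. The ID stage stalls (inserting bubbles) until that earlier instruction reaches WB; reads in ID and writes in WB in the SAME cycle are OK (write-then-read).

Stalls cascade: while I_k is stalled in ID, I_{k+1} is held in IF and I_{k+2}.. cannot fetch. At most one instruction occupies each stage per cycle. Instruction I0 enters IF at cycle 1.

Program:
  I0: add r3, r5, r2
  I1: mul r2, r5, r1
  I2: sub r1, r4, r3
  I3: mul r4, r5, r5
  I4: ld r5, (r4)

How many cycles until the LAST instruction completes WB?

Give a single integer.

I0 add r3 <- r5,r2: IF@1 ID@2 stall=0 (-) EX@3 MEM@4 WB@5
I1 mul r2 <- r5,r1: IF@2 ID@3 stall=0 (-) EX@4 MEM@5 WB@6
I2 sub r1 <- r4,r3: IF@3 ID@4 stall=1 (RAW on I0.r3 (WB@5)) EX@6 MEM@7 WB@8
I3 mul r4 <- r5,r5: IF@4 ID@6 stall=0 (-) EX@7 MEM@8 WB@9
I4 ld r5 <- r4: IF@6 ID@7 stall=2 (RAW on I3.r4 (WB@9)) EX@10 MEM@11 WB@12

Answer: 12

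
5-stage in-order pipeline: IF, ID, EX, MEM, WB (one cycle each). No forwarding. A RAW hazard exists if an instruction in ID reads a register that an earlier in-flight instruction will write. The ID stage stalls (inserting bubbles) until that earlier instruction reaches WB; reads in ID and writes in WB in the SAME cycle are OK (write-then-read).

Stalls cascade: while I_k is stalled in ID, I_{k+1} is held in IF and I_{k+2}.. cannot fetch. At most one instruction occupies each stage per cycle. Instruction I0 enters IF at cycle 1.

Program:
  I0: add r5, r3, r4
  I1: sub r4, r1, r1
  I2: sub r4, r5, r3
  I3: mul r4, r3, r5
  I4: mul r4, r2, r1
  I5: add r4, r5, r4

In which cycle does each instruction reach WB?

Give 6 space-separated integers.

Answer: 5 6 8 9 10 13

Derivation:
I0 add r5 <- r3,r4: IF@1 ID@2 stall=0 (-) EX@3 MEM@4 WB@5
I1 sub r4 <- r1,r1: IF@2 ID@3 stall=0 (-) EX@4 MEM@5 WB@6
I2 sub r4 <- r5,r3: IF@3 ID@4 stall=1 (RAW on I0.r5 (WB@5)) EX@6 MEM@7 WB@8
I3 mul r4 <- r3,r5: IF@4 ID@6 stall=0 (-) EX@7 MEM@8 WB@9
I4 mul r4 <- r2,r1: IF@6 ID@7 stall=0 (-) EX@8 MEM@9 WB@10
I5 add r4 <- r5,r4: IF@7 ID@8 stall=2 (RAW on I4.r4 (WB@10)) EX@11 MEM@12 WB@13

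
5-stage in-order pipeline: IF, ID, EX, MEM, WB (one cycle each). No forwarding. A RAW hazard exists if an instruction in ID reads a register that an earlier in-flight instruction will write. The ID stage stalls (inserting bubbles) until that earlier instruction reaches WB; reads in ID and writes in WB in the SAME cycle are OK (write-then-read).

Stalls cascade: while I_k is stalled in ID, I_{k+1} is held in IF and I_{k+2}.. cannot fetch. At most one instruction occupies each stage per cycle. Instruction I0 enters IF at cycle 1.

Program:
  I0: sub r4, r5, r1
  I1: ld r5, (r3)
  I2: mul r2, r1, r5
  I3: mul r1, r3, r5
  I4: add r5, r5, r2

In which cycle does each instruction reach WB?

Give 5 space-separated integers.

I0 sub r4 <- r5,r1: IF@1 ID@2 stall=0 (-) EX@3 MEM@4 WB@5
I1 ld r5 <- r3: IF@2 ID@3 stall=0 (-) EX@4 MEM@5 WB@6
I2 mul r2 <- r1,r5: IF@3 ID@4 stall=2 (RAW on I1.r5 (WB@6)) EX@7 MEM@8 WB@9
I3 mul r1 <- r3,r5: IF@4 ID@7 stall=0 (-) EX@8 MEM@9 WB@10
I4 add r5 <- r5,r2: IF@7 ID@8 stall=1 (RAW on I2.r2 (WB@9)) EX@10 MEM@11 WB@12

Answer: 5 6 9 10 12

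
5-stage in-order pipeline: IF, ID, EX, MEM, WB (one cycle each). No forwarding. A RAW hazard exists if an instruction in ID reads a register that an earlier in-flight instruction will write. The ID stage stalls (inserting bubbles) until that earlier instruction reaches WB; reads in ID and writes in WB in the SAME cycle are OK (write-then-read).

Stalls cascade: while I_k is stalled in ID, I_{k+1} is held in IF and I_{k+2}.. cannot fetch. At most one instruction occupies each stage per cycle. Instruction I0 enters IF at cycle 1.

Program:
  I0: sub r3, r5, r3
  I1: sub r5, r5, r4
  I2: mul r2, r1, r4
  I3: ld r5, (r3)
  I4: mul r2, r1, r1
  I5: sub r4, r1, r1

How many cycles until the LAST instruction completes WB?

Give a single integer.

I0 sub r3 <- r5,r3: IF@1 ID@2 stall=0 (-) EX@3 MEM@4 WB@5
I1 sub r5 <- r5,r4: IF@2 ID@3 stall=0 (-) EX@4 MEM@5 WB@6
I2 mul r2 <- r1,r4: IF@3 ID@4 stall=0 (-) EX@5 MEM@6 WB@7
I3 ld r5 <- r3: IF@4 ID@5 stall=0 (-) EX@6 MEM@7 WB@8
I4 mul r2 <- r1,r1: IF@5 ID@6 stall=0 (-) EX@7 MEM@8 WB@9
I5 sub r4 <- r1,r1: IF@6 ID@7 stall=0 (-) EX@8 MEM@9 WB@10

Answer: 10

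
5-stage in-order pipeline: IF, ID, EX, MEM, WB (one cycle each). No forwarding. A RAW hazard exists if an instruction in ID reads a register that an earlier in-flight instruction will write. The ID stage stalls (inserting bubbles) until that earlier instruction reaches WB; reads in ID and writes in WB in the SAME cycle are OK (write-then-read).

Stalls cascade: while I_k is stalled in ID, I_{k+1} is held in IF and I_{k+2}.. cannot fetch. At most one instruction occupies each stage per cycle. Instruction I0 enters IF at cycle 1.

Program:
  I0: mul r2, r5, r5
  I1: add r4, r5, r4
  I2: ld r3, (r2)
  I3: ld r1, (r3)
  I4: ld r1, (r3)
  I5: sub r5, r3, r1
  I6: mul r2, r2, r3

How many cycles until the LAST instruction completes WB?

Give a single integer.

Answer: 16

Derivation:
I0 mul r2 <- r5,r5: IF@1 ID@2 stall=0 (-) EX@3 MEM@4 WB@5
I1 add r4 <- r5,r4: IF@2 ID@3 stall=0 (-) EX@4 MEM@5 WB@6
I2 ld r3 <- r2: IF@3 ID@4 stall=1 (RAW on I0.r2 (WB@5)) EX@6 MEM@7 WB@8
I3 ld r1 <- r3: IF@4 ID@6 stall=2 (RAW on I2.r3 (WB@8)) EX@9 MEM@10 WB@11
I4 ld r1 <- r3: IF@6 ID@9 stall=0 (-) EX@10 MEM@11 WB@12
I5 sub r5 <- r3,r1: IF@9 ID@10 stall=2 (RAW on I4.r1 (WB@12)) EX@13 MEM@14 WB@15
I6 mul r2 <- r2,r3: IF@10 ID@13 stall=0 (-) EX@14 MEM@15 WB@16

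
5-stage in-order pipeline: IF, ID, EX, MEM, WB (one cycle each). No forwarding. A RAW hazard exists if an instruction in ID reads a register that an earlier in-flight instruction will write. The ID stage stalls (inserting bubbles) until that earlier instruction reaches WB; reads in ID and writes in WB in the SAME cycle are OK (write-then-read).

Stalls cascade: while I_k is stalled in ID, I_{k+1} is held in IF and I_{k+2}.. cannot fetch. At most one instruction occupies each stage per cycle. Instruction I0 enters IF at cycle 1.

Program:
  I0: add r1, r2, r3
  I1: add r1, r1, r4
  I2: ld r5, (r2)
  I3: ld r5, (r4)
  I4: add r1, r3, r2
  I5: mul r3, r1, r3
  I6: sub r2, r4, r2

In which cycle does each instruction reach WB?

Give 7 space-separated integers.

Answer: 5 8 9 10 11 14 15

Derivation:
I0 add r1 <- r2,r3: IF@1 ID@2 stall=0 (-) EX@3 MEM@4 WB@5
I1 add r1 <- r1,r4: IF@2 ID@3 stall=2 (RAW on I0.r1 (WB@5)) EX@6 MEM@7 WB@8
I2 ld r5 <- r2: IF@3 ID@6 stall=0 (-) EX@7 MEM@8 WB@9
I3 ld r5 <- r4: IF@6 ID@7 stall=0 (-) EX@8 MEM@9 WB@10
I4 add r1 <- r3,r2: IF@7 ID@8 stall=0 (-) EX@9 MEM@10 WB@11
I5 mul r3 <- r1,r3: IF@8 ID@9 stall=2 (RAW on I4.r1 (WB@11)) EX@12 MEM@13 WB@14
I6 sub r2 <- r4,r2: IF@9 ID@12 stall=0 (-) EX@13 MEM@14 WB@15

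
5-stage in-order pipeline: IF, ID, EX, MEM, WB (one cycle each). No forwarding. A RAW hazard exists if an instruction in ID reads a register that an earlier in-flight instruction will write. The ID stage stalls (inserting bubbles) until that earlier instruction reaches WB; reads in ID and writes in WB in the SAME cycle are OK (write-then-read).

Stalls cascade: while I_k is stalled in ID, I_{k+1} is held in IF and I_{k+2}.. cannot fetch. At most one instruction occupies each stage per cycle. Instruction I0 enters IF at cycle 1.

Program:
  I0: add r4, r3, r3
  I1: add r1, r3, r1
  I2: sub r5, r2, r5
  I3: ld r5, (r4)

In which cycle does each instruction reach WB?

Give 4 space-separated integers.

Answer: 5 6 7 8

Derivation:
I0 add r4 <- r3,r3: IF@1 ID@2 stall=0 (-) EX@3 MEM@4 WB@5
I1 add r1 <- r3,r1: IF@2 ID@3 stall=0 (-) EX@4 MEM@5 WB@6
I2 sub r5 <- r2,r5: IF@3 ID@4 stall=0 (-) EX@5 MEM@6 WB@7
I3 ld r5 <- r4: IF@4 ID@5 stall=0 (-) EX@6 MEM@7 WB@8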